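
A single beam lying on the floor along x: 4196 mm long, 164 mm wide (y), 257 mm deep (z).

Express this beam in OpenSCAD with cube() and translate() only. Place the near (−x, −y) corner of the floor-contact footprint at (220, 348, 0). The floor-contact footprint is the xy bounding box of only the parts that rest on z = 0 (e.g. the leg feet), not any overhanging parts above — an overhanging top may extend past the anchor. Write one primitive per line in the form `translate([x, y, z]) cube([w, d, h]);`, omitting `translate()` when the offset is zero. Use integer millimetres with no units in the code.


translate([220, 348, 0]) cube([4196, 164, 257]);


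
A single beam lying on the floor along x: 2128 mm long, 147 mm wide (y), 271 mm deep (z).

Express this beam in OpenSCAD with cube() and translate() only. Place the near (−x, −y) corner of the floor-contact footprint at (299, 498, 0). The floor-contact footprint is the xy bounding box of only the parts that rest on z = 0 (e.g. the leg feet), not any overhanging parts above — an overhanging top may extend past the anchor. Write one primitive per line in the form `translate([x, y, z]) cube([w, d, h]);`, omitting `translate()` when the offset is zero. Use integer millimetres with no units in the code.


translate([299, 498, 0]) cube([2128, 147, 271]);


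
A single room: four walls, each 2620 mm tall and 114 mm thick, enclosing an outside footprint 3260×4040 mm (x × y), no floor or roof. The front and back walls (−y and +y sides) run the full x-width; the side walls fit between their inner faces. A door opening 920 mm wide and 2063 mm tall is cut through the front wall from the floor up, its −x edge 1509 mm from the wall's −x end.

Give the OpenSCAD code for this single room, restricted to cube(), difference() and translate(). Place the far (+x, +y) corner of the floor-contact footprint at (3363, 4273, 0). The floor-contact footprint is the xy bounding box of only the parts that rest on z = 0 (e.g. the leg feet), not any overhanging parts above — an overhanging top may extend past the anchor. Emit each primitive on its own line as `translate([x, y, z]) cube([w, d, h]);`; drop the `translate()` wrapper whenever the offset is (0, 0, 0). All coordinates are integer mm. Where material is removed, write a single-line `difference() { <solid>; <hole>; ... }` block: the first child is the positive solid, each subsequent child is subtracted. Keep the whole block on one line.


difference() { translate([103, 233, 0]) cube([3260, 114, 2620]); translate([1612, 233, 0]) cube([920, 114, 2063]); }
translate([103, 4159, 0]) cube([3260, 114, 2620]);
translate([103, 347, 0]) cube([114, 3812, 2620]);
translate([3249, 347, 0]) cube([114, 3812, 2620]);


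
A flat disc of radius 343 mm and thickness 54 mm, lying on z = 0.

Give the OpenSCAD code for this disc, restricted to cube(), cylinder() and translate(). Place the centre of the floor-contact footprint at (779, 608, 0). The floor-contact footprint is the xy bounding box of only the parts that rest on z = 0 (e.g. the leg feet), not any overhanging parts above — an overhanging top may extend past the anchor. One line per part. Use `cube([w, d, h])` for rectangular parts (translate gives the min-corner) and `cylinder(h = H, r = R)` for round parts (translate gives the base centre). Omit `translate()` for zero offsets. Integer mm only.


translate([779, 608, 0]) cylinder(h = 54, r = 343);


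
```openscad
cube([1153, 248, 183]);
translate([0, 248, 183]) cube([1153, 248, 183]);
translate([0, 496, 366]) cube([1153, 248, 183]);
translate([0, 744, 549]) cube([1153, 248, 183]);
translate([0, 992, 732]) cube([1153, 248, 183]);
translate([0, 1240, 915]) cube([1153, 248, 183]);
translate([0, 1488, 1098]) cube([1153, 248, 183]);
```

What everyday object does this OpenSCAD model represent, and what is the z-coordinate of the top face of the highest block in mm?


A staircase. The total rise is 1281 mm.

7 identical blocks, each offset up and back from the previous — a staircase. Each step is 183 mm tall and there are 7 of them, so the total rise is 7 × 183 = 1281 mm.


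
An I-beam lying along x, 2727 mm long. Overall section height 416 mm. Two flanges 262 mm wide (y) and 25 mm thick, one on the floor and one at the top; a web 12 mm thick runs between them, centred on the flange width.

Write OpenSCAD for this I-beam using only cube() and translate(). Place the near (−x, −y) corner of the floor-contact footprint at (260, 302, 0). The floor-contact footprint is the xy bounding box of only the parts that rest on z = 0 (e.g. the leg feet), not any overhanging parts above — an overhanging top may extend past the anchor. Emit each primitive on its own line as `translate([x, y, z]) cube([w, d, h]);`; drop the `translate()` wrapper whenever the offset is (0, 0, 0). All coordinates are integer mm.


translate([260, 302, 0]) cube([2727, 262, 25]);
translate([260, 427, 25]) cube([2727, 12, 366]);
translate([260, 302, 391]) cube([2727, 262, 25]);


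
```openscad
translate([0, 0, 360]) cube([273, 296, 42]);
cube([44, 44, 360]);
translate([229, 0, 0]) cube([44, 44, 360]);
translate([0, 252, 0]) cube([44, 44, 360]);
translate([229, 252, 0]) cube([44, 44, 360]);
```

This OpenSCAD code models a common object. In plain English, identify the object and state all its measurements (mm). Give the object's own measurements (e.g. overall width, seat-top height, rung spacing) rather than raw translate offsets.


A simple wooden stool: a rectangular seat 273 mm (x) by 296 mm (y), 42 mm thick, top face at z = 402 mm, on four square legs, each 44×44 mm in cross-section. The legs rest on z = 0, each flush with a corner of the seat.


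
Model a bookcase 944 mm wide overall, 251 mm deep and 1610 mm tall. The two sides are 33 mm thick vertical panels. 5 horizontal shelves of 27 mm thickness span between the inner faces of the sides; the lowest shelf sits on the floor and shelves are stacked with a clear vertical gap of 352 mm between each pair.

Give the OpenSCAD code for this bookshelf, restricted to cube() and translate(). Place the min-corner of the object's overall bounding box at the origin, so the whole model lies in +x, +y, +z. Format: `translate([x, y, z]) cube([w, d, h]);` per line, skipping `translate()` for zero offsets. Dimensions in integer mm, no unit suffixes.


cube([33, 251, 1610]);
translate([911, 0, 0]) cube([33, 251, 1610]);
translate([33, 0, 0]) cube([878, 251, 27]);
translate([33, 0, 379]) cube([878, 251, 27]);
translate([33, 0, 758]) cube([878, 251, 27]);
translate([33, 0, 1137]) cube([878, 251, 27]);
translate([33, 0, 1516]) cube([878, 251, 27]);


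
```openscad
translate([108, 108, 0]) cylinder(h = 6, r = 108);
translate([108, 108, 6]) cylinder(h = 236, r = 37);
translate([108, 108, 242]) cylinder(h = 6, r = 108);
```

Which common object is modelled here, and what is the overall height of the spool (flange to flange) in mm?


A spool. The overall height is 248 mm.

Three coaxial cylinders, large–small–large — a spool. Two 6 mm flanges and a 236 mm core give 6 + 236 + 6 = 248 mm.


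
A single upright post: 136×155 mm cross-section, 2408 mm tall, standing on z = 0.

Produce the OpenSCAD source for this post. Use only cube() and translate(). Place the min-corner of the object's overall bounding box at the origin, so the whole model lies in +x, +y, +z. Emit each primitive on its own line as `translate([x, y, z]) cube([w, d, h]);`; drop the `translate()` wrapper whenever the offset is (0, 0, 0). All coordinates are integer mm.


cube([136, 155, 2408]);


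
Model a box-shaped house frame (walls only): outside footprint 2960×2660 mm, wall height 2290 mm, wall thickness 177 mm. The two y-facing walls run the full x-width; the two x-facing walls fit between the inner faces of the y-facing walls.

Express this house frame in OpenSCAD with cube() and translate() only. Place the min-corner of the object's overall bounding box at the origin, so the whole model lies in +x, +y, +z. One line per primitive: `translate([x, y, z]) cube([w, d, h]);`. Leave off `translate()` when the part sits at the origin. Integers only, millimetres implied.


cube([2960, 177, 2290]);
translate([0, 2483, 0]) cube([2960, 177, 2290]);
translate([0, 177, 0]) cube([177, 2306, 2290]);
translate([2783, 177, 0]) cube([177, 2306, 2290]);


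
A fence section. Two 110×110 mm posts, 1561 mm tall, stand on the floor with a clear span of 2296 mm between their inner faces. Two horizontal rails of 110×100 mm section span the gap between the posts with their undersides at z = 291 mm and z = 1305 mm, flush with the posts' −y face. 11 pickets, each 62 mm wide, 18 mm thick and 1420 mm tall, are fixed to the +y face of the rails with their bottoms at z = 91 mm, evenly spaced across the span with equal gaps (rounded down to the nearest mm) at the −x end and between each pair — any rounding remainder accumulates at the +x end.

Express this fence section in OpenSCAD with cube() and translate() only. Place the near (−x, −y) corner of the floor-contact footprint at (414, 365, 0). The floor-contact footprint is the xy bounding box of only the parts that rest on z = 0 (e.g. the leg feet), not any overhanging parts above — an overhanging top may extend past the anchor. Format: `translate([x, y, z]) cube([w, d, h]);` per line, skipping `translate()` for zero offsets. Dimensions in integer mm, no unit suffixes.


translate([414, 365, 0]) cube([110, 110, 1561]);
translate([2820, 365, 0]) cube([110, 110, 1561]);
translate([524, 365, 291]) cube([2296, 110, 100]);
translate([524, 365, 1305]) cube([2296, 110, 100]);
translate([658, 475, 91]) cube([62, 18, 1420]);
translate([854, 475, 91]) cube([62, 18, 1420]);
translate([1050, 475, 91]) cube([62, 18, 1420]);
translate([1246, 475, 91]) cube([62, 18, 1420]);
translate([1442, 475, 91]) cube([62, 18, 1420]);
translate([1638, 475, 91]) cube([62, 18, 1420]);
translate([1834, 475, 91]) cube([62, 18, 1420]);
translate([2030, 475, 91]) cube([62, 18, 1420]);
translate([2226, 475, 91]) cube([62, 18, 1420]);
translate([2422, 475, 91]) cube([62, 18, 1420]);
translate([2618, 475, 91]) cube([62, 18, 1420]);


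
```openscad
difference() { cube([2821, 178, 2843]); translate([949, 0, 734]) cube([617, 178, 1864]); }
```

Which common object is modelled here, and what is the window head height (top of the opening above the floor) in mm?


A wall with a window opening. The window head height is 2598 mm.

A wall with a rectangular opening subtracted — a window. Sill at z = 734, opening 1864 mm tall, so the head is at 734 + 1864 = 2598 mm.


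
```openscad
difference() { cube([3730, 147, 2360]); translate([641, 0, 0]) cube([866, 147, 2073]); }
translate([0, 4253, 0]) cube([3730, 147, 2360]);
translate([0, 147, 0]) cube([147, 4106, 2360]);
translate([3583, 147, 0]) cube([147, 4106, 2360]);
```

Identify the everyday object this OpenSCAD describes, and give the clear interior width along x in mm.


A single room. The interior width is 3436 mm.

Four walls enclosing a rectangle with a door in the front wall — a room. Outside width 3730 minus two 147 mm walls gives 3436 mm.


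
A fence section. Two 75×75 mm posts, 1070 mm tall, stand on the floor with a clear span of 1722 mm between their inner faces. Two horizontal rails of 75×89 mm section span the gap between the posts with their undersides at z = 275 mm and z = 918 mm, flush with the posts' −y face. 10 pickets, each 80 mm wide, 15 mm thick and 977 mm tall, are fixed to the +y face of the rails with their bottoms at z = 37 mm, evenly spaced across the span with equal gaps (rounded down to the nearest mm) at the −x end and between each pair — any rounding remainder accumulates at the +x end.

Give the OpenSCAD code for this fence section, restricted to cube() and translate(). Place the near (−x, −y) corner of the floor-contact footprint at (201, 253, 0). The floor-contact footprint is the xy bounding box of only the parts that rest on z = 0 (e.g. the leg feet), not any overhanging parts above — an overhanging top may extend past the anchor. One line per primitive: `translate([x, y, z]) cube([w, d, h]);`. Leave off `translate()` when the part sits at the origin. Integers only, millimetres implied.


translate([201, 253, 0]) cube([75, 75, 1070]);
translate([1998, 253, 0]) cube([75, 75, 1070]);
translate([276, 253, 275]) cube([1722, 75, 89]);
translate([276, 253, 918]) cube([1722, 75, 89]);
translate([359, 328, 37]) cube([80, 15, 977]);
translate([522, 328, 37]) cube([80, 15, 977]);
translate([685, 328, 37]) cube([80, 15, 977]);
translate([848, 328, 37]) cube([80, 15, 977]);
translate([1011, 328, 37]) cube([80, 15, 977]);
translate([1174, 328, 37]) cube([80, 15, 977]);
translate([1337, 328, 37]) cube([80, 15, 977]);
translate([1500, 328, 37]) cube([80, 15, 977]);
translate([1663, 328, 37]) cube([80, 15, 977]);
translate([1826, 328, 37]) cube([80, 15, 977]);


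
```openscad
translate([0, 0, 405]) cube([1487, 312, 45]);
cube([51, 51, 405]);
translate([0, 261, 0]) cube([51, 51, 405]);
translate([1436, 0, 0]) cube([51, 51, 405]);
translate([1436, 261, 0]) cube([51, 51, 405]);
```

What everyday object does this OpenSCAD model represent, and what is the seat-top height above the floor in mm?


A bench. The seat-top height is 450 mm.

A long slab on four corner posts — a bench. The slab sits at z = 405 with thickness 45, so the top is 405 + 45 = 450 mm.


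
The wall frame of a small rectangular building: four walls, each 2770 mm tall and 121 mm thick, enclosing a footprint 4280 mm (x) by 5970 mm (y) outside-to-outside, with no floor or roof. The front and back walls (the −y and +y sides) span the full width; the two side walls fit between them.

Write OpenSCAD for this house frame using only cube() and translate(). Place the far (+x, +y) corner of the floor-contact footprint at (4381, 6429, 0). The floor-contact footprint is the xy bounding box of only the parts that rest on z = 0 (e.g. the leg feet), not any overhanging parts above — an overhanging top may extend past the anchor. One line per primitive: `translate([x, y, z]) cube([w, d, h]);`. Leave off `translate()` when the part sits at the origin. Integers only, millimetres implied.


translate([101, 459, 0]) cube([4280, 121, 2770]);
translate([101, 6308, 0]) cube([4280, 121, 2770]);
translate([101, 580, 0]) cube([121, 5728, 2770]);
translate([4260, 580, 0]) cube([121, 5728, 2770]);


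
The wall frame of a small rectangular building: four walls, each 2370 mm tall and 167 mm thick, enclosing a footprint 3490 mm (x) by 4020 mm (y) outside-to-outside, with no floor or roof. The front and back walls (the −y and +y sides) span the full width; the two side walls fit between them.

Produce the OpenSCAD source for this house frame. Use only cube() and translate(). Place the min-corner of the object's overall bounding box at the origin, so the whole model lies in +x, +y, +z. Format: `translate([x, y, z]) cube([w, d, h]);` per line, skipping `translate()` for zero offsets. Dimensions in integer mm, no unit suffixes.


cube([3490, 167, 2370]);
translate([0, 3853, 0]) cube([3490, 167, 2370]);
translate([0, 167, 0]) cube([167, 3686, 2370]);
translate([3323, 167, 0]) cube([167, 3686, 2370]);


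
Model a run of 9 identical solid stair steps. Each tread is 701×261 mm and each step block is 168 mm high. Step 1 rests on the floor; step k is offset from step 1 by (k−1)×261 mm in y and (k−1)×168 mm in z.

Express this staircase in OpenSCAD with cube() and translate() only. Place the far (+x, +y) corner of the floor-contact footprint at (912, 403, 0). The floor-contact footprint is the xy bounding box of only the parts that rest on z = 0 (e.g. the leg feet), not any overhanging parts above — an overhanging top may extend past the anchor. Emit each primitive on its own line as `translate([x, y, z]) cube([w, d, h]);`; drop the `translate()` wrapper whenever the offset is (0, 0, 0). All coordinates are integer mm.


translate([211, 142, 0]) cube([701, 261, 168]);
translate([211, 403, 168]) cube([701, 261, 168]);
translate([211, 664, 336]) cube([701, 261, 168]);
translate([211, 925, 504]) cube([701, 261, 168]);
translate([211, 1186, 672]) cube([701, 261, 168]);
translate([211, 1447, 840]) cube([701, 261, 168]);
translate([211, 1708, 1008]) cube([701, 261, 168]);
translate([211, 1969, 1176]) cube([701, 261, 168]);
translate([211, 2230, 1344]) cube([701, 261, 168]);


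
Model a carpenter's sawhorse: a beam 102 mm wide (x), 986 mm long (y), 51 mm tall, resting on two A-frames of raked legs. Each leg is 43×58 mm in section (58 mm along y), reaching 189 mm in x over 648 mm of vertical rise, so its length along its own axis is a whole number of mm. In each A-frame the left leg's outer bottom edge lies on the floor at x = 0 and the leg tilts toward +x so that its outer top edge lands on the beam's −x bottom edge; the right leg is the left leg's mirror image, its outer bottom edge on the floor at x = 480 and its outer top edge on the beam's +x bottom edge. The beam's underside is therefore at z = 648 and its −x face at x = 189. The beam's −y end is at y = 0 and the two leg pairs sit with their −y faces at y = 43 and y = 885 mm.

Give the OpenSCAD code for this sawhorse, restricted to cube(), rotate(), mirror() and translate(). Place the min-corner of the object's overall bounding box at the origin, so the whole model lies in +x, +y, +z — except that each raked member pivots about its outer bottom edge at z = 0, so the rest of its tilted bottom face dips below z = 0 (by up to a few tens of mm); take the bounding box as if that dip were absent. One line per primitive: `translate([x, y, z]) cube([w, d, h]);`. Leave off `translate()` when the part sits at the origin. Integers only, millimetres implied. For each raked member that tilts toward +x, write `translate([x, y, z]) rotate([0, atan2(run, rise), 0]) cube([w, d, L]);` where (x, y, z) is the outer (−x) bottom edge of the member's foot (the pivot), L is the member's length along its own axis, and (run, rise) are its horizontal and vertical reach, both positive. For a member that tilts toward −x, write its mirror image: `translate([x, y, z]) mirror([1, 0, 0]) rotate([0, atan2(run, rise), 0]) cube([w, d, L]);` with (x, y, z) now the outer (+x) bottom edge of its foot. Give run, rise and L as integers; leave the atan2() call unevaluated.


translate([189, 0, 648]) cube([102, 986, 51]);
translate([0, 43, 0]) rotate([0, atan2(189, 648), 0]) cube([43, 58, 675]);
translate([480, 43, 0]) mirror([1, 0, 0]) rotate([0, atan2(189, 648), 0]) cube([43, 58, 675]);
translate([0, 885, 0]) rotate([0, atan2(189, 648), 0]) cube([43, 58, 675]);
translate([480, 885, 0]) mirror([1, 0, 0]) rotate([0, atan2(189, 648), 0]) cube([43, 58, 675]);


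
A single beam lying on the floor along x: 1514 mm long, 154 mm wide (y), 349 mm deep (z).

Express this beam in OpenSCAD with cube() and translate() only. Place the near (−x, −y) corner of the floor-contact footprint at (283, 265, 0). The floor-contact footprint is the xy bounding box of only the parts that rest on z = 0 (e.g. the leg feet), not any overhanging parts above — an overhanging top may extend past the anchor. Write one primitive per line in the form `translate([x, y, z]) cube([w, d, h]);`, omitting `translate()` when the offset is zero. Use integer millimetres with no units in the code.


translate([283, 265, 0]) cube([1514, 154, 349]);


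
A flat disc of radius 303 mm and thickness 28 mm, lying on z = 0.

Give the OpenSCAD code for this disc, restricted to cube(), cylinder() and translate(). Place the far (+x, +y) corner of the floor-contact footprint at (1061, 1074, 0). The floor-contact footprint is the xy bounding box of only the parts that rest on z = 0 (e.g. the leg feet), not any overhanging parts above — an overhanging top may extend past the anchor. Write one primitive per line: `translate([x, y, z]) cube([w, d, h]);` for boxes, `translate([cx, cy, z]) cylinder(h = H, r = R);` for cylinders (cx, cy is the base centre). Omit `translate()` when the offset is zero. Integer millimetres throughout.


translate([758, 771, 0]) cylinder(h = 28, r = 303);


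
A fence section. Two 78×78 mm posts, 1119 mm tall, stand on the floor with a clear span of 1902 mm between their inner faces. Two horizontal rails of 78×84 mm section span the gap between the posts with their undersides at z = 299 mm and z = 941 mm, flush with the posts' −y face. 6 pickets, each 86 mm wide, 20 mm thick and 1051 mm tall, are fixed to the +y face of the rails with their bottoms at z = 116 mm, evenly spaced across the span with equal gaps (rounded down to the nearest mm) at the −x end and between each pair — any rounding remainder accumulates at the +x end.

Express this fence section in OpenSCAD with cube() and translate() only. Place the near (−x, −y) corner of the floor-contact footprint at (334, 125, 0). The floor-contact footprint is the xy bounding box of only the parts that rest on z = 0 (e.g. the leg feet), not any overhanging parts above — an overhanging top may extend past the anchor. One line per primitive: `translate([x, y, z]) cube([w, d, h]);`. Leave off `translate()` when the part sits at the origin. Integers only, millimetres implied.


translate([334, 125, 0]) cube([78, 78, 1119]);
translate([2314, 125, 0]) cube([78, 78, 1119]);
translate([412, 125, 299]) cube([1902, 78, 84]);
translate([412, 125, 941]) cube([1902, 78, 84]);
translate([610, 203, 116]) cube([86, 20, 1051]);
translate([894, 203, 116]) cube([86, 20, 1051]);
translate([1178, 203, 116]) cube([86, 20, 1051]);
translate([1462, 203, 116]) cube([86, 20, 1051]);
translate([1746, 203, 116]) cube([86, 20, 1051]);
translate([2030, 203, 116]) cube([86, 20, 1051]);


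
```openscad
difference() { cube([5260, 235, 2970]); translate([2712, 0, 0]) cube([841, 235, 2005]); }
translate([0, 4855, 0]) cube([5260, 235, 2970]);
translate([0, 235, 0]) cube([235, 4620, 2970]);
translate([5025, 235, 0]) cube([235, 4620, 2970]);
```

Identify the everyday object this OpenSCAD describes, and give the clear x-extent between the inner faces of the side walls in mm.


A single room. The interior width is 4790 mm.

Four walls enclosing a rectangle with a door in the front wall — a room. Outside width 5260 minus two 235 mm walls gives 4790 mm.


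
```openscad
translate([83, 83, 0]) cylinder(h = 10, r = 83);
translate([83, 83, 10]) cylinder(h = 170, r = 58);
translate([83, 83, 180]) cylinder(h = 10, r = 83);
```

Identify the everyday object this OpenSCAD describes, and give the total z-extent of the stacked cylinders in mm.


A spool. The overall height is 190 mm.

Three coaxial cylinders, large–small–large — a spool. Two 10 mm flanges and a 170 mm core give 10 + 170 + 10 = 190 mm.


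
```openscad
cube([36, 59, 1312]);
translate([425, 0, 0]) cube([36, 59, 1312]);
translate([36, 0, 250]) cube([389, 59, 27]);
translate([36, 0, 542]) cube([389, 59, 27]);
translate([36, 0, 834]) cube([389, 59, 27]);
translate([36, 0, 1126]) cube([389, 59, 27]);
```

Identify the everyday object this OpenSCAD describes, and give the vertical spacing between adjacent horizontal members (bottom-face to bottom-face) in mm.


A ladder. The rung spacing is 292 mm.

Two tall 36×59 posts with 4 short bars between them — a ladder. Adjacent rungs sit at z = 250 and z = 542, so the spacing is 542 − 250 = 292 mm.


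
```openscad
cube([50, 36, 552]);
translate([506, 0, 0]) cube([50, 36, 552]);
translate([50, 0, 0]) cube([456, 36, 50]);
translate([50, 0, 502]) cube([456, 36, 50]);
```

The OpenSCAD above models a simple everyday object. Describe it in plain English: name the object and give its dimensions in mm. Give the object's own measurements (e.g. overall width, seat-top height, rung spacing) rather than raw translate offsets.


A rectangular picture frame lying in the x–z plane (depth along y). The opening is 456 mm wide (x) by 452 mm tall (z), surrounded by a border 50 mm wide on all four sides. The frame is 36 mm deep and is made of two full-height vertical stiles with two horizontal rails fitted between them.


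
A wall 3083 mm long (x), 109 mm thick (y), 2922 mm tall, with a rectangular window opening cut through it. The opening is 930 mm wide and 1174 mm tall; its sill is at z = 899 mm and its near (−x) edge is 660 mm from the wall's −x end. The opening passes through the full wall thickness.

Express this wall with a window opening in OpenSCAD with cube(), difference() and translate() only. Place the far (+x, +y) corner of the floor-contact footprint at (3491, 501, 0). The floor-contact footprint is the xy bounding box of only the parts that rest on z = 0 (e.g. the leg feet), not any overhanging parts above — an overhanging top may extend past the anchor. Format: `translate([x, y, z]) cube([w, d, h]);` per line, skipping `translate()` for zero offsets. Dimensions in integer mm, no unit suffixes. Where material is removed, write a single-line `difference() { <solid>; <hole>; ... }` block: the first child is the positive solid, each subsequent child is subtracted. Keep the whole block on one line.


difference() { translate([408, 392, 0]) cube([3083, 109, 2922]); translate([1068, 392, 899]) cube([930, 109, 1174]); }


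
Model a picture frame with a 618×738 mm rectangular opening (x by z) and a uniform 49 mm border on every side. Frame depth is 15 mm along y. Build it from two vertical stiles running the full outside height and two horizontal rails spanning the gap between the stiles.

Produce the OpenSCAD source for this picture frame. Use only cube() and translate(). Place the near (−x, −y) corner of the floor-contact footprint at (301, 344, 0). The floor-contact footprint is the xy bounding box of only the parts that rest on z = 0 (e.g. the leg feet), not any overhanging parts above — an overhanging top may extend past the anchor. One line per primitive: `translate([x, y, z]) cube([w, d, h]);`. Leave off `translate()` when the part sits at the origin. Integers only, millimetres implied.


translate([301, 344, 0]) cube([49, 15, 836]);
translate([968, 344, 0]) cube([49, 15, 836]);
translate([350, 344, 0]) cube([618, 15, 49]);
translate([350, 344, 787]) cube([618, 15, 49]);


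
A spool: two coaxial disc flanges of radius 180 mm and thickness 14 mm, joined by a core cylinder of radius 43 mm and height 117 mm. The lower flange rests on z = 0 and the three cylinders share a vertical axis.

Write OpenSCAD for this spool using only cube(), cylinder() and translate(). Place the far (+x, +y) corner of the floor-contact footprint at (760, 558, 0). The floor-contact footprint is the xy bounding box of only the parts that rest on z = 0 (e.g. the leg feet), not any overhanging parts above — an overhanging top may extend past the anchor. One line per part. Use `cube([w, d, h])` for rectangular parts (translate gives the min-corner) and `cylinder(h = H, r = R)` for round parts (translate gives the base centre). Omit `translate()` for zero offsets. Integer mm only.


translate([580, 378, 0]) cylinder(h = 14, r = 180);
translate([580, 378, 14]) cylinder(h = 117, r = 43);
translate([580, 378, 131]) cylinder(h = 14, r = 180);


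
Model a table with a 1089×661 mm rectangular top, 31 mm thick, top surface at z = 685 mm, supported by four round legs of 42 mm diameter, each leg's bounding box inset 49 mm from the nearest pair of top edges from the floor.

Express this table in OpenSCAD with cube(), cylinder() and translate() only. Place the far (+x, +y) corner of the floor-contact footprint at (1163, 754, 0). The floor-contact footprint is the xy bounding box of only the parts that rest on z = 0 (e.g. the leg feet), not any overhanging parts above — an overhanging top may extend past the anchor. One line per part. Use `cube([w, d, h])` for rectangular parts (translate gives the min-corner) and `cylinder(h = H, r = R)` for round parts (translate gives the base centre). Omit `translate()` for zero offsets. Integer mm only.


translate([123, 142, 654]) cube([1089, 661, 31]);
translate([193, 212, 0]) cylinder(h = 654, r = 21);
translate([1142, 212, 0]) cylinder(h = 654, r = 21);
translate([193, 733, 0]) cylinder(h = 654, r = 21);
translate([1142, 733, 0]) cylinder(h = 654, r = 21);


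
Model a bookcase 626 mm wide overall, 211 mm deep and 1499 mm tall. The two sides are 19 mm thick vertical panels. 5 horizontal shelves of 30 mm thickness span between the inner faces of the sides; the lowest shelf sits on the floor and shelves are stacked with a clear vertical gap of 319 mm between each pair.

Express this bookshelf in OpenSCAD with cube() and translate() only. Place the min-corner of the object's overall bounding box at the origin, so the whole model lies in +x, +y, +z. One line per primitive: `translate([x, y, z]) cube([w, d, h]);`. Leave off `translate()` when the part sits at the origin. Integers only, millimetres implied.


cube([19, 211, 1499]);
translate([607, 0, 0]) cube([19, 211, 1499]);
translate([19, 0, 0]) cube([588, 211, 30]);
translate([19, 0, 349]) cube([588, 211, 30]);
translate([19, 0, 698]) cube([588, 211, 30]);
translate([19, 0, 1047]) cube([588, 211, 30]);
translate([19, 0, 1396]) cube([588, 211, 30]);


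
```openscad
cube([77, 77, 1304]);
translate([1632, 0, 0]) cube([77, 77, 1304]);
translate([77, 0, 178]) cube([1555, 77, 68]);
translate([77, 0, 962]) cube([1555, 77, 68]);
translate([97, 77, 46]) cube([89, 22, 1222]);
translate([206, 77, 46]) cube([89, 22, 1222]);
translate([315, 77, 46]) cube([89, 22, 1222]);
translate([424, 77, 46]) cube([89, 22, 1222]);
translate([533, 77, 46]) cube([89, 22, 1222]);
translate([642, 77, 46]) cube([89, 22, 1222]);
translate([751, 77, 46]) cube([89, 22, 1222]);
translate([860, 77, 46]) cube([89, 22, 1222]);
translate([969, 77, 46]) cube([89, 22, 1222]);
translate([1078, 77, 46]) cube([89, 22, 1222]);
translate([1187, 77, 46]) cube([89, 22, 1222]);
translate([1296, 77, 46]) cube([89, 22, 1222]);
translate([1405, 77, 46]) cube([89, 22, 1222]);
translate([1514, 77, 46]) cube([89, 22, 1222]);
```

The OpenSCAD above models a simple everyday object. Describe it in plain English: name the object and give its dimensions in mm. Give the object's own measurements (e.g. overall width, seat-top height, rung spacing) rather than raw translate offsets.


A fence section. Two 77×77 mm posts, 1304 mm tall, stand on the floor with a clear span of 1555 mm between their inner faces. Two horizontal rails of 77×68 mm section span the gap between the posts with their undersides at z = 178 mm and z = 962 mm, flush with the posts' −y face. 14 pickets, each 89 mm wide, 22 mm thick and 1222 mm tall, are fixed to the +y face of the rails with their bottoms at z = 46 mm, spaced across the span with a 20 mm gap after the −x post and between neighbouring pickets, with 29 mm left before the +x post.


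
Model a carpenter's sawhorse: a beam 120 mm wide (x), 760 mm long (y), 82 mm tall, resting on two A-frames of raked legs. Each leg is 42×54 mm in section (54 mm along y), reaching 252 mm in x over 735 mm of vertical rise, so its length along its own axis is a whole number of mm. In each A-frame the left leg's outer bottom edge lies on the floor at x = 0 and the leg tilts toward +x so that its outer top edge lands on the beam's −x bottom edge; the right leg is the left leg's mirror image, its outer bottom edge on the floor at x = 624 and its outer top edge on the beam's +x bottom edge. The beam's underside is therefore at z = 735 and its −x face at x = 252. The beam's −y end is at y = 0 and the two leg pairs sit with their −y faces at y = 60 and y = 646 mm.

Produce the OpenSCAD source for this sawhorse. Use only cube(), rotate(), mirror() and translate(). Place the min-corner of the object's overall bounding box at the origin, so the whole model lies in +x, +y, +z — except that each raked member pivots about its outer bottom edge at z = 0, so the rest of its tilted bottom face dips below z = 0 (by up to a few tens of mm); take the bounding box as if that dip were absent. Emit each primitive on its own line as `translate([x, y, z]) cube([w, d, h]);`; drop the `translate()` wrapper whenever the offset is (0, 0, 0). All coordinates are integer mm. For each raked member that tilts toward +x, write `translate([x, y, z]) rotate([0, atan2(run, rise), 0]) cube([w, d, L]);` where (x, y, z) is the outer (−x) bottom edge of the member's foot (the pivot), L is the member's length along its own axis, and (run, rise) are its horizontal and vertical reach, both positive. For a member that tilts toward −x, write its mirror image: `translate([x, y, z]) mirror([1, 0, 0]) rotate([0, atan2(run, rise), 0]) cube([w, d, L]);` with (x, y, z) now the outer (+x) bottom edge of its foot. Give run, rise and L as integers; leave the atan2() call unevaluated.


translate([252, 0, 735]) cube([120, 760, 82]);
translate([0, 60, 0]) rotate([0, atan2(252, 735), 0]) cube([42, 54, 777]);
translate([624, 60, 0]) mirror([1, 0, 0]) rotate([0, atan2(252, 735), 0]) cube([42, 54, 777]);
translate([0, 646, 0]) rotate([0, atan2(252, 735), 0]) cube([42, 54, 777]);
translate([624, 646, 0]) mirror([1, 0, 0]) rotate([0, atan2(252, 735), 0]) cube([42, 54, 777]);


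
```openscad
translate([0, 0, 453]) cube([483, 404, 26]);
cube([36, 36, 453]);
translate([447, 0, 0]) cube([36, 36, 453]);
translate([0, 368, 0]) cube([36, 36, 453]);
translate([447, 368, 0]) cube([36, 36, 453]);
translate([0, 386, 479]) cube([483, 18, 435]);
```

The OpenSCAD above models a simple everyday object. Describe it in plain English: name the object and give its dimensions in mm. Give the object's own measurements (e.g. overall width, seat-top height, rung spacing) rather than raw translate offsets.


A chair. The seat is a 483×404×26 mm slab with its top at z = 479 mm, on four 36×36 mm corner legs (flush with the seat edges, standing on z = 0). A flat backrest 18 mm thick, 435 mm tall, spans the full seat width and rises from the seat top along its +y edge, rear face flush with the rear of the seat.


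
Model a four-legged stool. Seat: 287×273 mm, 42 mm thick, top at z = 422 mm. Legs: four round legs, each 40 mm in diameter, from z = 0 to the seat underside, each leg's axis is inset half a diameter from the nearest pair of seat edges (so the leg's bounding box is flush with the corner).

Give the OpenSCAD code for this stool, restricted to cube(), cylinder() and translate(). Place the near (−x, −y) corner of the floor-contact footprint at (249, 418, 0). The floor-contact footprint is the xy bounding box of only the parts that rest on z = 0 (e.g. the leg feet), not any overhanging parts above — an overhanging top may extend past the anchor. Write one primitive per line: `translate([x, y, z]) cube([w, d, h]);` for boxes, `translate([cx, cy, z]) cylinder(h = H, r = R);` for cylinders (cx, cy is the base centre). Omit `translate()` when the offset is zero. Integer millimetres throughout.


// leg_h = 422 - 42 = 380
translate([249, 418, 380]) cube([287, 273, 42]);
translate([269, 438, 0]) cylinder(h = 380, r = 20);
translate([516, 438, 0]) cylinder(h = 380, r = 20);
translate([269, 671, 0]) cylinder(h = 380, r = 20);
translate([516, 671, 0]) cylinder(h = 380, r = 20);


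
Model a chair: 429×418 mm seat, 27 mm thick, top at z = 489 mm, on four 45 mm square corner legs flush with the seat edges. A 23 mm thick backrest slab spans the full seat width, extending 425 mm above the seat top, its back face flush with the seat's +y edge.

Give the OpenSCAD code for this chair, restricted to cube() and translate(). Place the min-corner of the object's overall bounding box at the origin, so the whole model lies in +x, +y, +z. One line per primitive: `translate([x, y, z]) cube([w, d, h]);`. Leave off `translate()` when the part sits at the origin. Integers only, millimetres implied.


translate([0, 0, 462]) cube([429, 418, 27]);
cube([45, 45, 462]);
translate([384, 0, 0]) cube([45, 45, 462]);
translate([0, 373, 0]) cube([45, 45, 462]);
translate([384, 373, 0]) cube([45, 45, 462]);
translate([0, 395, 489]) cube([429, 23, 425]);


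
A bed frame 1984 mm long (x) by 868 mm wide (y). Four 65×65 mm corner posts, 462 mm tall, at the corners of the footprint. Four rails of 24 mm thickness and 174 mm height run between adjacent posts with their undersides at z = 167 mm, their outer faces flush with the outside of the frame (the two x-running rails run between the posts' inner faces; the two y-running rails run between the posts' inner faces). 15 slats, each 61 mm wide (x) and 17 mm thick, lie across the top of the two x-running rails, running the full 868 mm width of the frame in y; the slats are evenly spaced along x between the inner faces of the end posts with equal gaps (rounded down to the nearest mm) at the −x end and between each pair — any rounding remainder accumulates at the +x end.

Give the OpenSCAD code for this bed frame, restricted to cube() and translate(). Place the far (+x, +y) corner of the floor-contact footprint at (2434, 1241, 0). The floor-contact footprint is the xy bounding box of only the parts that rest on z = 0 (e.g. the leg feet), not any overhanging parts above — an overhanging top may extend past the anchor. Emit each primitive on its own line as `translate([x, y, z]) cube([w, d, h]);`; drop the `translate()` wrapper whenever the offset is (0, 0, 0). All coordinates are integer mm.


// slat z = rail_z + rail_h = 167 + 174 = 341
// slat gap = ⌊(1854 − 15·61) / 16⌋ = 58
translate([450, 373, 0]) cube([65, 65, 462]);
translate([450, 1176, 0]) cube([65, 65, 462]);
translate([2369, 373, 0]) cube([65, 65, 462]);
translate([2369, 1176, 0]) cube([65, 65, 462]);
translate([515, 373, 167]) cube([1854, 24, 174]);
translate([515, 1217, 167]) cube([1854, 24, 174]);
translate([450, 438, 167]) cube([24, 738, 174]);
translate([2410, 438, 167]) cube([24, 738, 174]);
translate([573, 373, 341]) cube([61, 868, 17]);
translate([692, 373, 341]) cube([61, 868, 17]);
translate([811, 373, 341]) cube([61, 868, 17]);
translate([930, 373, 341]) cube([61, 868, 17]);
translate([1049, 373, 341]) cube([61, 868, 17]);
translate([1168, 373, 341]) cube([61, 868, 17]);
translate([1287, 373, 341]) cube([61, 868, 17]);
translate([1406, 373, 341]) cube([61, 868, 17]);
translate([1525, 373, 341]) cube([61, 868, 17]);
translate([1644, 373, 341]) cube([61, 868, 17]);
translate([1763, 373, 341]) cube([61, 868, 17]);
translate([1882, 373, 341]) cube([61, 868, 17]);
translate([2001, 373, 341]) cube([61, 868, 17]);
translate([2120, 373, 341]) cube([61, 868, 17]);
translate([2239, 373, 341]) cube([61, 868, 17]);


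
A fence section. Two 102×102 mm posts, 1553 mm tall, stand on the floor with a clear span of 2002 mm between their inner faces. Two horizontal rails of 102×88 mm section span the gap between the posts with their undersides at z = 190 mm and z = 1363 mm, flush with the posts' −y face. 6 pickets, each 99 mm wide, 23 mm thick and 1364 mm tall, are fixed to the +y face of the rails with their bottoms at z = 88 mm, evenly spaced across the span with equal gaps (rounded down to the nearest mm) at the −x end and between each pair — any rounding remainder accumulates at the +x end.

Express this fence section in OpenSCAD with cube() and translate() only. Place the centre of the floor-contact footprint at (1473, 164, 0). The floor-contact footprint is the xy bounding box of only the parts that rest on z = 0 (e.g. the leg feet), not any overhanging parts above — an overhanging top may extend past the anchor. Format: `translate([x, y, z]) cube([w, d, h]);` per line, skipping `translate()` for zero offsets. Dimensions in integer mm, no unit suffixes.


translate([370, 113, 0]) cube([102, 102, 1553]);
translate([2474, 113, 0]) cube([102, 102, 1553]);
translate([472, 113, 190]) cube([2002, 102, 88]);
translate([472, 113, 1363]) cube([2002, 102, 88]);
translate([673, 215, 88]) cube([99, 23, 1364]);
translate([973, 215, 88]) cube([99, 23, 1364]);
translate([1273, 215, 88]) cube([99, 23, 1364]);
translate([1573, 215, 88]) cube([99, 23, 1364]);
translate([1873, 215, 88]) cube([99, 23, 1364]);
translate([2173, 215, 88]) cube([99, 23, 1364]);


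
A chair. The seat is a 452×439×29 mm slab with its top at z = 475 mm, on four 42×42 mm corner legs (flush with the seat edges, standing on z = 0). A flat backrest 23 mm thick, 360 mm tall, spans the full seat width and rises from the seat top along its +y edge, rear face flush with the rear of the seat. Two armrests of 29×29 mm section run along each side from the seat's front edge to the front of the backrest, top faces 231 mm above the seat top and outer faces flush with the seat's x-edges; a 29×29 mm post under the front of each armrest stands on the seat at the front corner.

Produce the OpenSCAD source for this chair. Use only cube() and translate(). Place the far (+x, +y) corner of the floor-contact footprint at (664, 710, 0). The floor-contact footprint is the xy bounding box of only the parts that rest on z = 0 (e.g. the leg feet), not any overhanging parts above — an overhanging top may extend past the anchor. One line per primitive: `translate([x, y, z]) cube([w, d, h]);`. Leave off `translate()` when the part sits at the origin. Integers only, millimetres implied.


translate([212, 271, 446]) cube([452, 439, 29]);
translate([212, 271, 0]) cube([42, 42, 446]);
translate([622, 271, 0]) cube([42, 42, 446]);
translate([212, 668, 0]) cube([42, 42, 446]);
translate([622, 668, 0]) cube([42, 42, 446]);
translate([212, 687, 475]) cube([452, 23, 360]);
translate([212, 271, 677]) cube([29, 416, 29]);
translate([635, 271, 677]) cube([29, 416, 29]);
translate([212, 271, 475]) cube([29, 29, 202]);
translate([635, 271, 475]) cube([29, 29, 202]);
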